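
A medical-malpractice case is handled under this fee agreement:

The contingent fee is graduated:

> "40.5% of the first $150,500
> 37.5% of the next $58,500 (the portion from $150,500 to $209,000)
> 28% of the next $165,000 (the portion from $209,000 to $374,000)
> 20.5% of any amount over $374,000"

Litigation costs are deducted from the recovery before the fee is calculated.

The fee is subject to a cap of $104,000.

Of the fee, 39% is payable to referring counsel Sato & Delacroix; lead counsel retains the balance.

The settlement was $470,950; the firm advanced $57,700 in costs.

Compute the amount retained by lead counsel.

Fee base (net of costs): $470,950 − $57,700 = $413,250
First $150,500 at 40.5% = $60,952.50
Next $58,500 at 37.5% = $21,937.50
Next $165,000 at 28% = $46,200.00
Remaining $39,250 at 20.5% = $8,046.25
Fee: $60,952.50 + $21,937.50 + $46,200.00 + $8,046.25 = $137,136.25
$137,136.25 exceeds the $104,000 cap, so the fee is capped at $104,000.00.
Referral share: 39% of $104,000.00 = $40,560.00; lead counsel retains $104,000.00 − $40,560.00 = $63,440.00.

$63,440.00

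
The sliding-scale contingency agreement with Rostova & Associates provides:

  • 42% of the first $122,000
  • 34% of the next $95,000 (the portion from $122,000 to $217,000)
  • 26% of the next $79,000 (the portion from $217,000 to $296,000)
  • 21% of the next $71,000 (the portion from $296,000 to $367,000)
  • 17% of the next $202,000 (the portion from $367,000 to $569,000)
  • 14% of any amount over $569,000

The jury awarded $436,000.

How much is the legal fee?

$130,720.00

First $122,000 at 42% = $51,240.00
Next $95,000 at 34% = $32,300.00
Next $79,000 at 26% = $20,540.00
Next $71,000 at 21% = $14,910.00
Remaining $69,000 at 17% = $11,730.00
Fee: $51,240.00 + $32,300.00 + $20,540.00 + $14,910.00 + $11,730.00 = $130,720.00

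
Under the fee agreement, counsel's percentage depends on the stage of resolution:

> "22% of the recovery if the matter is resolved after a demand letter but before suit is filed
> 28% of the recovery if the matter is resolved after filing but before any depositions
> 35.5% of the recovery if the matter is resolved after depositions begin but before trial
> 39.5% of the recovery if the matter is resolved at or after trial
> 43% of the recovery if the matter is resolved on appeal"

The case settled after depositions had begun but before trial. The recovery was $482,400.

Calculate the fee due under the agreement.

$171,252.00

The matter settled after depositions had begun but before trial, so the 35.5% rate applies.
$482,400 × 35.5% = $171,252.00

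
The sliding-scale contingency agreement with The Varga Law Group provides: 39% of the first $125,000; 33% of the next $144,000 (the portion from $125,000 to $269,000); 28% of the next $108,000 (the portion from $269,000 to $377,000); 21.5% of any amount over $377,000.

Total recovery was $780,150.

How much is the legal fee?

$213,187.25

First $125,000 at 39% = $48,750.00
Next $144,000 at 33% = $47,520.00
Next $108,000 at 28% = $30,240.00
Remaining $403,150 at 21.5% = $86,677.25
Fee: $48,750.00 + $47,520.00 + $30,240.00 + $86,677.25 = $213,187.25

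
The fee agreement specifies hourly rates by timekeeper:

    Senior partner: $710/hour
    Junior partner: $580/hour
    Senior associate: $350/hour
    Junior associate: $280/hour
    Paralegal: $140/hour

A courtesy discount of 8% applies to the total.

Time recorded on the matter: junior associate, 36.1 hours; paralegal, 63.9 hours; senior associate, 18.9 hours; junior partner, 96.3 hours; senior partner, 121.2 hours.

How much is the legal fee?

Senior partner: 121.2 × $710 = $86,052.00
Junior partner: 96.3 × $580 = $55,854.00
Senior associate: 18.9 × $350 = $6,615.00
Junior associate: 36.1 × $280 = $10,108.00
Paralegal: 63.9 × $140 = $8,946.00
Subtotal: $167,575.00
Less 8% discount: −$13,406.00
Total: $167,575.00 − $13,406.00 = $154,169.00

$154,169.00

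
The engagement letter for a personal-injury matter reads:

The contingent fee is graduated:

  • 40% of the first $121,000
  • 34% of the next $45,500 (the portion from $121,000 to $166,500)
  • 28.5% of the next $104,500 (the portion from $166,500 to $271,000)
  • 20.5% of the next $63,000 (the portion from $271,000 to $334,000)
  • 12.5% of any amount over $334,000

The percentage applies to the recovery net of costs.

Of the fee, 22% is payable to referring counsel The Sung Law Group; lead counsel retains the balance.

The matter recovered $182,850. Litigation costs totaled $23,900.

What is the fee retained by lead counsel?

Fee base (net of costs): $182,850 − $23,900 = $158,950
First $121,000 at 40% = $48,400.00
Remaining $37,950 at 34% = $12,903.00
Fee: $48,400.00 + $12,903.00 = $61,303.00
Referral share: 22% of $61,303.00 = $13,486.66; lead counsel retains $61,303.00 − $13,486.66 = $47,816.34.

$47,816.34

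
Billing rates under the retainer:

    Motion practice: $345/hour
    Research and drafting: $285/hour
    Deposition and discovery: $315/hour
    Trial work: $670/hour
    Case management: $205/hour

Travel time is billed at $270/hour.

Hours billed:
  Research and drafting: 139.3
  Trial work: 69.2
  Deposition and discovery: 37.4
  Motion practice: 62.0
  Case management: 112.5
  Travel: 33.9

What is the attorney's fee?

$151,451.00

Motion practice: 62.0 × $345 = $21,390.00
Research and drafting: 139.3 × $285 = $39,700.50
Deposition and discovery: 37.4 × $315 = $11,781.00
Trial work: 69.2 × $670 = $46,364.00
Case management: 112.5 × $205 = $23,062.50
Subtotal: $21,390.00 + $39,700.50 + $11,781.00 + $46,364.00 + $23,062.50 = $142,298.00
Travel: 33.9 × $270 = $9,153.00
Total: $142,298.00 + $9,153.00 = $151,451.00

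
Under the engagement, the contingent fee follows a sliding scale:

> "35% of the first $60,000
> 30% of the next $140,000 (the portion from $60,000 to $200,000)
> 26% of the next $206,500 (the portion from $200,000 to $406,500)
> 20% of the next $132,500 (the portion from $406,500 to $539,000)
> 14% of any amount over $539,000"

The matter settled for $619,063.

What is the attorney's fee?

First $60,000 at 35% = $21,000.00
Next $140,000 at 30% = $42,000.00
Next $206,500 at 26% = $53,690.00
Next $132,500 at 20% = $26,500.00
Remaining $80,063 at 14% = $11,208.82
Fee: $21,000.00 + $42,000.00 + $53,690.00 + $26,500.00 + $11,208.82 = $154,398.82

$154,398.82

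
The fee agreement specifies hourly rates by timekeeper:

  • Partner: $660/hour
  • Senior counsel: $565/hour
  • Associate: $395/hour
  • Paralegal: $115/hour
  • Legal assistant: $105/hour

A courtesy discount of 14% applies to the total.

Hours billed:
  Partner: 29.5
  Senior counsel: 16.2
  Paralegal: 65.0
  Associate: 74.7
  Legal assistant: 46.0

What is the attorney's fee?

Partner: 29.5 × $660 = $19,470.00
Senior counsel: 16.2 × $565 = $9,153.00
Associate: 74.7 × $395 = $29,506.50
Paralegal: 65.0 × $115 = $7,475.00
Legal assistant: 46.0 × $105 = $4,830.00
Subtotal: $70,434.50
Less 14% discount: −$9,860.83
Total: $70,434.50 − $9,860.83 = $60,573.67

$60,573.67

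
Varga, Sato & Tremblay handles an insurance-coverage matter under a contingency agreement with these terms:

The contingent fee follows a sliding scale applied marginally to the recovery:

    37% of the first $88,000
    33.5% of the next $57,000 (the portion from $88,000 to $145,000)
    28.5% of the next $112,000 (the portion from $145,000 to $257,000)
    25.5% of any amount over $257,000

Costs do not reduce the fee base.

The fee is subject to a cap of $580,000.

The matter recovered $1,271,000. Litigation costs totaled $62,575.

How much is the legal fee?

Fee base is the gross recovery, $1,271,000; costs are reimbursed separately.
First $88,000 at 37% = $32,560.00
Next $57,000 at 33.5% = $19,095.00
Next $112,000 at 28.5% = $31,920.00
Remaining $1,014,000 at 25.5% = $258,570.00
Fee: $32,560.00 + $19,095.00 + $31,920.00 + $258,570.00 = $342,145.00
$342,145.00 is under the $580,000 cap.

$342,145.00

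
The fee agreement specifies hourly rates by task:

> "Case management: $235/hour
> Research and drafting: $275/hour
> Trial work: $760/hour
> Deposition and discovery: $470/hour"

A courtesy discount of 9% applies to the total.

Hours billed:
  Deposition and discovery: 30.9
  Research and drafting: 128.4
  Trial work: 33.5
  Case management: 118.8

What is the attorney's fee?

Case management: 118.8 × $235 = $27,918.00
Research and drafting: 128.4 × $275 = $35,310.00
Trial work: 33.5 × $760 = $25,460.00
Deposition and discovery: 30.9 × $470 = $14,523.00
Subtotal: $103,211.00
Less 9% discount: −$9,288.99
Total: $103,211.00 − $9,288.99 = $93,922.01

$93,922.01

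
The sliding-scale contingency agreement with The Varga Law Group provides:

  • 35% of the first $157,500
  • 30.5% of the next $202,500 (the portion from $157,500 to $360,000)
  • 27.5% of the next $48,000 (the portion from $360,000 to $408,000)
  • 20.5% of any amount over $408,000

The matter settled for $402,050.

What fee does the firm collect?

$128,451.25

First $157,500 at 35% = $55,125.00
Next $202,500 at 30.5% = $61,762.50
Remaining $42,050 at 27.5% = $11,563.75
Fee: $55,125.00 + $61,762.50 + $11,563.75 = $128,451.25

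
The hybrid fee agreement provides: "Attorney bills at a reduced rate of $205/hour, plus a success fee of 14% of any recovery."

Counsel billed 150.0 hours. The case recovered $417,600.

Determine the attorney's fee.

Hourly: 150.0 × $205 = $30,750.00
Success fee: 14% of $417,600 = $58,464.00
Total: $30,750.00 + $58,464.00 = $89,214.00

$89,214.00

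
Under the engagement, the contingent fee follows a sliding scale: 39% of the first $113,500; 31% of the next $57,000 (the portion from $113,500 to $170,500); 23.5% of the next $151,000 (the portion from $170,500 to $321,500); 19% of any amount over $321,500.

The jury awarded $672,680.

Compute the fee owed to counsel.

First $113,500 at 39% = $44,265.00
Next $57,000 at 31% = $17,670.00
Next $151,000 at 23.5% = $35,485.00
Remaining $351,180 at 19% = $66,724.20
Fee: $44,265.00 + $17,670.00 + $35,485.00 + $66,724.20 = $164,144.20

$164,144.20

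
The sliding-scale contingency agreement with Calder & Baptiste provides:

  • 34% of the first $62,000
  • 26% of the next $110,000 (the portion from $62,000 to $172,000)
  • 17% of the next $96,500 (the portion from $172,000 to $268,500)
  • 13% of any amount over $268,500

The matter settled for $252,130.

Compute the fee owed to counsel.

First $62,000 at 34% = $21,080.00
Next $110,000 at 26% = $28,600.00
Remaining $80,130 at 17% = $13,622.10
Fee: $21,080.00 + $28,600.00 + $13,622.10 = $63,302.10

$63,302.10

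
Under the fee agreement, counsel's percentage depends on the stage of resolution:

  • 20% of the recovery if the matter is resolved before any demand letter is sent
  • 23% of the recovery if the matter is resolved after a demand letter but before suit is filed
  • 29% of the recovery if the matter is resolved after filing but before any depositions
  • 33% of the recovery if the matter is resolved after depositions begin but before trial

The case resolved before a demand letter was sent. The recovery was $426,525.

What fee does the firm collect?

The matter resolved before a demand letter was sent, so the 20% rate applies.
$426,525 × 20% = $85,305.00

$85,305.00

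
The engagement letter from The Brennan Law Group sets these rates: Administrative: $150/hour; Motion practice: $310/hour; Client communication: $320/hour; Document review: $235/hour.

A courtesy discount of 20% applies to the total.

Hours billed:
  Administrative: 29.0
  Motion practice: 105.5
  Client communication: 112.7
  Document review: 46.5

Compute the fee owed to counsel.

$67,237.20

Administrative: 29.0 × $150 = $4,350.00
Motion practice: 105.5 × $310 = $32,705.00
Client communication: 112.7 × $320 = $36,064.00
Document review: 46.5 × $235 = $10,927.50
Subtotal: $84,046.50
Less 20% discount: −$16,809.30
Total: $84,046.50 − $16,809.30 = $67,237.20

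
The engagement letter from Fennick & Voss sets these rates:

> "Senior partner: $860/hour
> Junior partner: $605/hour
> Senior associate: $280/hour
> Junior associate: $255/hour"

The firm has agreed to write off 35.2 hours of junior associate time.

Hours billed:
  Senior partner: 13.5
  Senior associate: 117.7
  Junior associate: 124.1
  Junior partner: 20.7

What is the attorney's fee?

$79,759.00

Senior partner: 13.5 × $860 = $11,610.00
Junior partner: 20.7 × $605 = $12,523.50
Senior associate: 117.7 × $280 = $32,956.00
Junior associate: 124.1 × $255 = $31,645.50
Subtotal: $88,735.00
Write-off: 35.2 × $255 = $8,976.00
Total: $88,735.00 − $8,976.00 = $79,759.00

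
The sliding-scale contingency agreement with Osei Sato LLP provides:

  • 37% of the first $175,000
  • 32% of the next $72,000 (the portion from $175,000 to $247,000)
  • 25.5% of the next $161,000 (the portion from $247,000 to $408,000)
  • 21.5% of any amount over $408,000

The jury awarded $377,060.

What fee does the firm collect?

$120,955.30

First $175,000 at 37% = $64,750.00
Next $72,000 at 32% = $23,040.00
Remaining $130,060 at 25.5% = $33,165.30
Fee: $64,750.00 + $23,040.00 + $33,165.30 = $120,955.30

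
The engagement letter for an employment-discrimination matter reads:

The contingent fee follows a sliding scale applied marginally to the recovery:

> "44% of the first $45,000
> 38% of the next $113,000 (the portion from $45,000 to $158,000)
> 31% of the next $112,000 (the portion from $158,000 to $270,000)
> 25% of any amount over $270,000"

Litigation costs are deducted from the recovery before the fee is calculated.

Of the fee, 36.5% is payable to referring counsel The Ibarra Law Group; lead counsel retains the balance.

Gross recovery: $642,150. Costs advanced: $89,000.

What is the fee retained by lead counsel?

Fee base (net of costs): $642,150 − $89,000 = $553,150
First $45,000 at 44% = $19,800.00
Next $113,000 at 38% = $42,940.00
Next $112,000 at 31% = $34,720.00
Remaining $283,150 at 25% = $70,787.50
Fee: $19,800.00 + $42,940.00 + $34,720.00 + $70,787.50 = $168,247.50
Referral share: 36.5% of $168,247.50 = $61,410.34; lead counsel retains $168,247.50 − $61,410.34 = $106,837.16.

$106,837.16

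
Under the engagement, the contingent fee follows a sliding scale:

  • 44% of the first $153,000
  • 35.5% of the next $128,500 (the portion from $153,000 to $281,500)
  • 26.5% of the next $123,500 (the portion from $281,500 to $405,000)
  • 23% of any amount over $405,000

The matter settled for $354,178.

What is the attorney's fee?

First $153,000 at 44% = $67,320.00
Next $128,500 at 35.5% = $45,617.50
Remaining $72,678 at 26.5% = $19,259.67
Fee: $67,320.00 + $45,617.50 + $19,259.67 = $132,197.17

$132,197.17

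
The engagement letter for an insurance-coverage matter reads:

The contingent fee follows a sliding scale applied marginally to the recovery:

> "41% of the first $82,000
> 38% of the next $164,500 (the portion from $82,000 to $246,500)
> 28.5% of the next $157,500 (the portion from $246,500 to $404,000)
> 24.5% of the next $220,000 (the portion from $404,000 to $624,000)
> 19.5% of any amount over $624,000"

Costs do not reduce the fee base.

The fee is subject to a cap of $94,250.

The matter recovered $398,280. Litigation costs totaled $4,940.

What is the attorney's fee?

Fee base is the gross recovery, $398,280; costs are reimbursed separately.
First $82,000 at 41% = $33,620.00
Next $164,500 at 38% = $62,510.00
Remaining $151,780 at 28.5% = $43,257.30
Fee: $33,620.00 + $62,510.00 + $43,257.30 = $139,387.30
$139,387.30 exceeds the $94,250 cap, so the fee is capped at $94,250.00.

$94,250.00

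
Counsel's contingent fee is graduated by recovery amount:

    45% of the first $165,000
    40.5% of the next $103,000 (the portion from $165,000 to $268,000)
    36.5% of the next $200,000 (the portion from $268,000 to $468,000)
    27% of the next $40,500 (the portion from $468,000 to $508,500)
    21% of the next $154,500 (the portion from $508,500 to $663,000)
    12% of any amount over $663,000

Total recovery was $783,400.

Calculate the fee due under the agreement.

First $165,000 at 45% = $74,250.00
Next $103,000 at 40.5% = $41,715.00
Next $200,000 at 36.5% = $73,000.00
Next $40,500 at 27% = $10,935.00
Next $154,500 at 21% = $32,445.00
Remaining $120,400 at 12% = $14,448.00
Fee: $74,250.00 + $41,715.00 + $73,000.00 + $10,935.00 + $32,445.00 + $14,448.00 = $246,793.00

$246,793.00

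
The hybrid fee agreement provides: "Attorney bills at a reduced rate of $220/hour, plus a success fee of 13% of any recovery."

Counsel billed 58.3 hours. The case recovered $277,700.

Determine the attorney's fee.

$48,927.00

Hourly: 58.3 × $220 = $12,826.00
Success fee: 13% of $277,700 = $36,101.00
Total: $12,826.00 + $36,101.00 = $48,927.00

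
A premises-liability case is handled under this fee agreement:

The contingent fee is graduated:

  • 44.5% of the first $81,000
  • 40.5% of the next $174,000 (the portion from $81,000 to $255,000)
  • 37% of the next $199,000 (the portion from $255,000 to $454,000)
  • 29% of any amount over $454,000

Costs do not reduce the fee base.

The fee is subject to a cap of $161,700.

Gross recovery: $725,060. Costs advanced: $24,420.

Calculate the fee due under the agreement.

Fee base is the gross recovery, $725,060; costs are reimbursed separately.
First $81,000 at 44.5% = $36,045.00
Next $174,000 at 40.5% = $70,470.00
Next $199,000 at 37% = $73,630.00
Remaining $271,060 at 29% = $78,607.40
Fee: $36,045.00 + $70,470.00 + $73,630.00 + $78,607.40 = $258,752.40
$258,752.40 exceeds the $161,700 cap, so the fee is capped at $161,700.00.

$161,700.00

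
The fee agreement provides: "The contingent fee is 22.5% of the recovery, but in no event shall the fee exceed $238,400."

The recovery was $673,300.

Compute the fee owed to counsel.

$151,492.50

22.5% of $673,300 = $151,492.50
That is under the $238,400 cap.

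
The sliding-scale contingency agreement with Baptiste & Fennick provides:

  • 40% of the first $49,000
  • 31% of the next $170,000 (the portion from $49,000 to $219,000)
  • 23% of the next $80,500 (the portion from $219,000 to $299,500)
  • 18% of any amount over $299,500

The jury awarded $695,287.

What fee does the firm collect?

First $49,000 at 40% = $19,600.00
Next $170,000 at 31% = $52,700.00
Next $80,500 at 23% = $18,515.00
Remaining $395,787 at 18% = $71,241.66
Fee: $19,600.00 + $52,700.00 + $18,515.00 + $71,241.66 = $162,056.66

$162,056.66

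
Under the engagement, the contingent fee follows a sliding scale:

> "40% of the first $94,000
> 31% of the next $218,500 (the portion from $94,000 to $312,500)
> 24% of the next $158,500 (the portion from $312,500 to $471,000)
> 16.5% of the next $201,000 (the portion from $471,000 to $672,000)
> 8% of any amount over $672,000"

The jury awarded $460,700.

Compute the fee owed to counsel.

First $94,000 at 40% = $37,600.00
Next $218,500 at 31% = $67,735.00
Remaining $148,200 at 24% = $35,568.00
Fee: $37,600.00 + $67,735.00 + $35,568.00 = $140,903.00

$140,903.00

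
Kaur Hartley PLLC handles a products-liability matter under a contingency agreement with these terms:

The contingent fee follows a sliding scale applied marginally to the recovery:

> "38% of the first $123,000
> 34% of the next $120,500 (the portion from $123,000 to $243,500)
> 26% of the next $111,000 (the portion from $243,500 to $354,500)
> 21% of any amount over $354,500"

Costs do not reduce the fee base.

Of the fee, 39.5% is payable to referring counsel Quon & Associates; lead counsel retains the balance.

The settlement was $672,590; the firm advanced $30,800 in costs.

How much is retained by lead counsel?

$110,938.18

Fee base is the gross recovery, $672,590; costs are reimbursed separately.
First $123,000 at 38% = $46,740.00
Next $120,500 at 34% = $40,970.00
Next $111,000 at 26% = $28,860.00
Remaining $318,090 at 21% = $66,798.90
Fee: $46,740.00 + $40,970.00 + $28,860.00 + $66,798.90 = $183,368.90
Referral share: 39.5% of $183,368.90 = $72,430.72; lead counsel retains $183,368.90 − $72,430.72 = $110,938.18.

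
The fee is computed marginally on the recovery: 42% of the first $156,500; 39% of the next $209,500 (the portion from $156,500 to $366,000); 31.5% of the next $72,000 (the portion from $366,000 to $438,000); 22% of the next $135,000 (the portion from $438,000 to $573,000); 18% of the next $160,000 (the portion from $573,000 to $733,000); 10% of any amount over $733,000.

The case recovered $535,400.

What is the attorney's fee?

$191,543.00

First $156,500 at 42% = $65,730.00
Next $209,500 at 39% = $81,705.00
Next $72,000 at 31.5% = $22,680.00
Remaining $97,400 at 22% = $21,428.00
Fee: $65,730.00 + $81,705.00 + $22,680.00 + $21,428.00 = $191,543.00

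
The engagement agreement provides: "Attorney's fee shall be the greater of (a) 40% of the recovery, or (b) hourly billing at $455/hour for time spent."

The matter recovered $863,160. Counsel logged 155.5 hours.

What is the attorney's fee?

$345,264.00

(a) 40% of $863,160 = $345,264.00
(b) 155.5 × $455 = $70,752.50
The greater is (a): $345,264.00.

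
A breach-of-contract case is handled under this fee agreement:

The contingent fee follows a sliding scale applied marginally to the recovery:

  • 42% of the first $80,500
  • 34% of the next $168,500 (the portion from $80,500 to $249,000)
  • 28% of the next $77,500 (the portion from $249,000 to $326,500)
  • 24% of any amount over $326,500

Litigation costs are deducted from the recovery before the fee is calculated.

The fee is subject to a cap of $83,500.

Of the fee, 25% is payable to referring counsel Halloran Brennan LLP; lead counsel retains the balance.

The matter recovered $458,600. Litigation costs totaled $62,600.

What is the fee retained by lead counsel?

Fee base (net of costs): $458,600 − $62,600 = $396,000
First $80,500 at 42% = $33,810.00
Next $168,500 at 34% = $57,290.00
Next $77,500 at 28% = $21,700.00
Remaining $69,500 at 24% = $16,680.00
Fee: $33,810.00 + $57,290.00 + $21,700.00 + $16,680.00 = $129,480.00
$129,480.00 exceeds the $83,500 cap, so the fee is capped at $83,500.00.
Referral share: 25% of $83,500.00 = $20,875.00; lead counsel retains $83,500.00 − $20,875.00 = $62,625.00.

$62,625.00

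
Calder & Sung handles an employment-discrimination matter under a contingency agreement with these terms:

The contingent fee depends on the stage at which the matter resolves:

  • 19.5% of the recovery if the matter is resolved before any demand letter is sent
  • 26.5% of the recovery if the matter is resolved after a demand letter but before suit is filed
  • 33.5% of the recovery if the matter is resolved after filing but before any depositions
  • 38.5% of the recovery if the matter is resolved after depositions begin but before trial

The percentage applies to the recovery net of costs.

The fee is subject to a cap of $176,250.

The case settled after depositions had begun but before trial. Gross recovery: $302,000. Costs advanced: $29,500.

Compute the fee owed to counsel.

$104,912.50

Fee base (net of costs): $302,000 − $29,500 = $272,500
The matter settled after depositions had begun but before trial, so the 38.5% rate applies.
$272,500 × 38.5% = $104,912.50
$104,912.50 is under the $176,250 cap.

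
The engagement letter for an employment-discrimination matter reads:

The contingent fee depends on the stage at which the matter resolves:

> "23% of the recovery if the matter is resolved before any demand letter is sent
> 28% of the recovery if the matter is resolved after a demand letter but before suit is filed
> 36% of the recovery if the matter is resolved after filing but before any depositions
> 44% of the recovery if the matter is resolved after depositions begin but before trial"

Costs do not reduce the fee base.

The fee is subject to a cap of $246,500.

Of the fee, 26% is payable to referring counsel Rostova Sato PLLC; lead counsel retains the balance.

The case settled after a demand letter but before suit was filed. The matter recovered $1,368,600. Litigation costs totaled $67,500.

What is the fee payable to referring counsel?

Fee base is the gross recovery, $1,368,600; costs are reimbursed separately.
The matter settled after a demand letter but before suit was filed, so the 28% rate applies.
$1,368,600 × 28% = $383,208.00
$383,208.00 exceeds the $246,500 cap, so the fee is capped at $246,500.00.
Referral share: 26% of $246,500.00 = $64,090.00; lead counsel retains $246,500.00 − $64,090.00 = $182,410.00.

$64,090.00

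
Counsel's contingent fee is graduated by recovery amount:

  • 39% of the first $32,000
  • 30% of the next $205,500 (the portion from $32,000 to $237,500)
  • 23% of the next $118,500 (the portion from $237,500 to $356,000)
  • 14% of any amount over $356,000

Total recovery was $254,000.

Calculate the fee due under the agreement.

$77,925.00

First $32,000 at 39% = $12,480.00
Next $205,500 at 30% = $61,650.00
Remaining $16,500 at 23% = $3,795.00
Fee: $12,480.00 + $61,650.00 + $3,795.00 = $77,925.00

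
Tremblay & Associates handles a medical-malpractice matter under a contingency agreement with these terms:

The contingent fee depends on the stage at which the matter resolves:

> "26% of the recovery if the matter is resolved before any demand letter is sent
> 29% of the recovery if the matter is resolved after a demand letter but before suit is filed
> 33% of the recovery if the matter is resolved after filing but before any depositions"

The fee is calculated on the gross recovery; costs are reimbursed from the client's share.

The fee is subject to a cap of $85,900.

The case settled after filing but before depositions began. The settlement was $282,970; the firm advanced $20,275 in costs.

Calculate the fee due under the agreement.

Fee base is the gross recovery, $282,970; costs are reimbursed separately.
The matter settled after filing but before depositions began, so the 33% rate applies.
$282,970 × 33% = $93,380.10
$93,380.10 exceeds the $85,900 cap, so the fee is capped at $85,900.00.

$85,900.00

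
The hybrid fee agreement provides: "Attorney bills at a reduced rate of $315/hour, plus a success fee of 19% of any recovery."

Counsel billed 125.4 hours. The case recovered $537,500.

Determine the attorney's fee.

$141,626.00

Hourly: 125.4 × $315 = $39,501.00
Success fee: 19% of $537,500 = $102,125.00
Total: $39,501.00 + $102,125.00 = $141,626.00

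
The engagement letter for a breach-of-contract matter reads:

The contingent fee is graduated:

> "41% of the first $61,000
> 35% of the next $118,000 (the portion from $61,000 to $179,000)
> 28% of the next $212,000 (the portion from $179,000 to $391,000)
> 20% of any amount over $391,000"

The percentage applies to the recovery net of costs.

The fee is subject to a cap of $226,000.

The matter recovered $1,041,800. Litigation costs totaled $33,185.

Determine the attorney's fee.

Fee base (net of costs): $1,041,800 − $33,185 = $1,008,615
First $61,000 at 41% = $25,010.00
Next $118,000 at 35% = $41,300.00
Next $212,000 at 28% = $59,360.00
Remaining $617,615 at 20% = $123,523.00
Fee: $25,010.00 + $41,300.00 + $59,360.00 + $123,523.00 = $249,193.00
$249,193.00 exceeds the $226,000 cap, so the fee is capped at $226,000.00.

$226,000.00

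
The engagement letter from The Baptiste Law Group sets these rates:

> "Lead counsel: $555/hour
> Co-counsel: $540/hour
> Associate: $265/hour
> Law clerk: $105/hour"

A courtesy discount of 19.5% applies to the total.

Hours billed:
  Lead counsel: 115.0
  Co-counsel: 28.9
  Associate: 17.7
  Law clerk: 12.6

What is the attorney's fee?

$68,782.82

Lead counsel: 115.0 × $555 = $63,825.00
Co-counsel: 28.9 × $540 = $15,606.00
Associate: 17.7 × $265 = $4,690.50
Law clerk: 12.6 × $105 = $1,323.00
Subtotal: $85,444.50
Less 19.5% discount: −$16,661.68
Total: $85,444.50 − $16,661.68 = $68,782.82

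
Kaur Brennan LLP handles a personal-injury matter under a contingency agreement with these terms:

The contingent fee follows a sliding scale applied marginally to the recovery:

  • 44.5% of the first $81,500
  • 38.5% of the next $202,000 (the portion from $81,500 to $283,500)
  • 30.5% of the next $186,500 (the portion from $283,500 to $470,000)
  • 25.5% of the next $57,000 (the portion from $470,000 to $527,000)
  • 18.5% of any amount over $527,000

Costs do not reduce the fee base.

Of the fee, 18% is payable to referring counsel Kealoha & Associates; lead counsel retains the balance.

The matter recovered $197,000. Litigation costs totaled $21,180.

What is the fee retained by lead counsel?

$66,202.70

Fee base is the gross recovery, $197,000; costs are reimbursed separately.
First $81,500 at 44.5% = $36,267.50
Remaining $115,500 at 38.5% = $44,467.50
Fee: $36,267.50 + $44,467.50 = $80,735.00
Referral share: 18% of $80,735.00 = $14,532.30; lead counsel retains $80,735.00 − $14,532.30 = $66,202.70.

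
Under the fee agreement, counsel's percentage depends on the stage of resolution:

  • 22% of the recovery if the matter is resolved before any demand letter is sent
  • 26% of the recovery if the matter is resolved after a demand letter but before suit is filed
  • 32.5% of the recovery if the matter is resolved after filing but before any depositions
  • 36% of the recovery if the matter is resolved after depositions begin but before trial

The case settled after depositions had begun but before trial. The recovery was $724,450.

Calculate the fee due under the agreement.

$260,802.00

The matter settled after depositions had begun but before trial, so the 36% rate applies.
$724,450 × 36% = $260,802.00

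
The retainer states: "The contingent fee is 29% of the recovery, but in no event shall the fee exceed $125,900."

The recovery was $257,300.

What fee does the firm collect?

$74,617.00

29% of $257,300 = $74,617.00
That is under the $125,900 cap.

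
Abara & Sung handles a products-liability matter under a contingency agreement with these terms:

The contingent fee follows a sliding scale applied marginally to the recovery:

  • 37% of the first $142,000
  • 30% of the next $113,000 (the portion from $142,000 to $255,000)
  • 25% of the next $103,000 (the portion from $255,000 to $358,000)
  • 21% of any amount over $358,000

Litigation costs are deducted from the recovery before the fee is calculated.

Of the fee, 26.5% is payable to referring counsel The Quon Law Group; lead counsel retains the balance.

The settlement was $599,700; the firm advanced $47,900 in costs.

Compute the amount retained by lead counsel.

$112,372.68

Fee base (net of costs): $599,700 − $47,900 = $551,800
First $142,000 at 37% = $52,540.00
Next $113,000 at 30% = $33,900.00
Next $103,000 at 25% = $25,750.00
Remaining $193,800 at 21% = $40,698.00
Fee: $52,540.00 + $33,900.00 + $25,750.00 + $40,698.00 = $152,888.00
Referral share: 26.5% of $152,888.00 = $40,515.32; lead counsel retains $152,888.00 − $40,515.32 = $112,372.68.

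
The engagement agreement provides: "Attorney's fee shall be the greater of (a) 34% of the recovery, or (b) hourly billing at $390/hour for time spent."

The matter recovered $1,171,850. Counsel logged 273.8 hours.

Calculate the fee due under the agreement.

(a) 34% of $1,171,850 = $398,429.00
(b) 273.8 × $390 = $106,782.00
The greater is (a): $398,429.00.

$398,429.00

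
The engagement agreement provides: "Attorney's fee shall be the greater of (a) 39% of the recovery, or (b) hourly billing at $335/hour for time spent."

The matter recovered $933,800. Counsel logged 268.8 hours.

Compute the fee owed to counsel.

(a) 39% of $933,800 = $364,182.00
(b) 268.8 × $335 = $90,048.00
The greater is (a): $364,182.00.

$364,182.00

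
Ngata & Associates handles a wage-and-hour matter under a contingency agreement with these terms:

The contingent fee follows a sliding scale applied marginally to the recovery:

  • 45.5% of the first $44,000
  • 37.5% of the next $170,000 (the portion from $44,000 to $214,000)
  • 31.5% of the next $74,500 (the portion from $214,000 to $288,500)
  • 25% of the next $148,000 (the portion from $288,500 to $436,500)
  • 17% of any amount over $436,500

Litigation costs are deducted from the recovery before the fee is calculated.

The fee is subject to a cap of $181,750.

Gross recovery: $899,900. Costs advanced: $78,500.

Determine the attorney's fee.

Fee base (net of costs): $899,900 − $78,500 = $821,400
First $44,000 at 45.5% = $20,020.00
Next $170,000 at 37.5% = $63,750.00
Next $74,500 at 31.5% = $23,467.50
Next $148,000 at 25% = $37,000.00
Remaining $384,900 at 17% = $65,433.00
Fee: $20,020.00 + $63,750.00 + $23,467.50 + $37,000.00 + $65,433.00 = $209,670.50
$209,670.50 exceeds the $181,750 cap, so the fee is capped at $181,750.00.

$181,750.00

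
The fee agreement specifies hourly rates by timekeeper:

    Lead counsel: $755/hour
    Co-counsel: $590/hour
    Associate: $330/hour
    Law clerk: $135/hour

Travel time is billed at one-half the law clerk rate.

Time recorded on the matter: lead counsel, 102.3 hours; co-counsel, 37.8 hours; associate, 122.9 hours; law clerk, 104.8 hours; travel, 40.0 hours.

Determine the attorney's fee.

Lead counsel: 102.3 × $755 = $77,236.50
Co-counsel: 37.8 × $590 = $22,302.00
Associate: 122.9 × $330 = $40,557.00
Law clerk: 104.8 × $135 = $14,148.00
Subtotal: $77,236.50 + $22,302.00 + $40,557.00 + $14,148.00 = $154,243.50
Travel: 40.0 × ($135 ÷ 2) = 40.0 × $67.50 = $2,700.00
Total: $154,243.50 + $2,700.00 = $156,943.50

$156,943.50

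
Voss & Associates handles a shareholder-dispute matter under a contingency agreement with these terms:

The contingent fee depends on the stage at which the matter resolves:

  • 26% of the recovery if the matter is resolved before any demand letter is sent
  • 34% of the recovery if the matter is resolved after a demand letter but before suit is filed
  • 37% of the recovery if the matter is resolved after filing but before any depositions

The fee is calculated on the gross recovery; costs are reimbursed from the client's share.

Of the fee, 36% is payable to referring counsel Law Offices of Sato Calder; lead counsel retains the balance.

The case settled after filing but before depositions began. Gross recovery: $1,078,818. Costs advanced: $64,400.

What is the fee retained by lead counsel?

$255,464.10

Fee base is the gross recovery, $1,078,818; costs are reimbursed separately.
The matter settled after filing but before depositions began, so the 37% rate applies.
$1,078,818 × 37% = $399,162.66
Referral share: 36% of $399,162.66 = $143,698.56; lead counsel retains $399,162.66 − $143,698.56 = $255,464.10.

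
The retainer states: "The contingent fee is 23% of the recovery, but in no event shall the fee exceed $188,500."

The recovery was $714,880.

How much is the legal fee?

23% of $714,880 = $164,422.40
That is under the $188,500 cap.

$164,422.40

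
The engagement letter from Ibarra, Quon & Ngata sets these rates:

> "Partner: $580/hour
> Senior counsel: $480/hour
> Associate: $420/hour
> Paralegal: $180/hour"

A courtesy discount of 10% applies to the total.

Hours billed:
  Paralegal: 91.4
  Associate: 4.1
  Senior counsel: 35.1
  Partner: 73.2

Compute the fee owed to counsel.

$69,730.20

Partner: 73.2 × $580 = $42,456.00
Senior counsel: 35.1 × $480 = $16,848.00
Associate: 4.1 × $420 = $1,722.00
Paralegal: 91.4 × $180 = $16,452.00
Subtotal: $77,478.00
Less 10% discount: −$7,747.80
Total: $77,478.00 − $7,747.80 = $69,730.20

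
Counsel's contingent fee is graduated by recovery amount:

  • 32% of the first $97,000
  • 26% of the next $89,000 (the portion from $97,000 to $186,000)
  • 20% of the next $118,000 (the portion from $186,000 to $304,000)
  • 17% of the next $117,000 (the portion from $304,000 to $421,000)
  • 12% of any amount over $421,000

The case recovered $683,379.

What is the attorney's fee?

First $97,000 at 32% = $31,040.00
Next $89,000 at 26% = $23,140.00
Next $118,000 at 20% = $23,600.00
Next $117,000 at 17% = $19,890.00
Remaining $262,379 at 12% = $31,485.48
Fee: $31,040.00 + $23,140.00 + $23,600.00 + $19,890.00 + $31,485.48 = $129,155.48

$129,155.48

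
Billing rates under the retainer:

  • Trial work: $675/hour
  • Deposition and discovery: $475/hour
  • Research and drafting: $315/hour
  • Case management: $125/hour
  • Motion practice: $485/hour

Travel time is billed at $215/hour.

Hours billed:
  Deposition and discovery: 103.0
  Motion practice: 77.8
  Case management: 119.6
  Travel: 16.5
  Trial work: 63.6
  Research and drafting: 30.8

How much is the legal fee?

Trial work: 63.6 × $675 = $42,930.00
Deposition and discovery: 103.0 × $475 = $48,925.00
Research and drafting: 30.8 × $315 = $9,702.00
Case management: 119.6 × $125 = $14,950.00
Motion practice: 77.8 × $485 = $37,733.00
Subtotal: $42,930.00 + $48,925.00 + $9,702.00 + $14,950.00 + $37,733.00 = $154,240.00
Travel: 16.5 × $215 = $3,547.50
Total: $154,240.00 + $3,547.50 = $157,787.50

$157,787.50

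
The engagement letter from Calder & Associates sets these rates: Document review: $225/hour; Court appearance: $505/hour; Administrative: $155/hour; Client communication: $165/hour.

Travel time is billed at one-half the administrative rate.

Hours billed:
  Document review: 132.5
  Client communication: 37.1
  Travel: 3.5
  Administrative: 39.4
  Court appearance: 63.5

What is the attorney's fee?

$74,379.75

Document review: 132.5 × $225 = $29,812.50
Court appearance: 63.5 × $505 = $32,067.50
Administrative: 39.4 × $155 = $6,107.00
Client communication: 37.1 × $165 = $6,121.50
Subtotal: $29,812.50 + $32,067.50 + $6,107.00 + $6,121.50 = $74,108.50
Travel: 3.5 × ($155 ÷ 2) = 3.5 × $77.50 = $271.25
Total: $74,108.50 + $271.25 = $74,379.75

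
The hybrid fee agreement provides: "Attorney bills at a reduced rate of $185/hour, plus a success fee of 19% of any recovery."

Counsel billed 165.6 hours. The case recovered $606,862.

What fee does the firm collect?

Hourly: 165.6 × $185 = $30,636.00
Success fee: 19% of $606,862 = $115,303.78
Total: $30,636.00 + $115,303.78 = $145,939.78

$145,939.78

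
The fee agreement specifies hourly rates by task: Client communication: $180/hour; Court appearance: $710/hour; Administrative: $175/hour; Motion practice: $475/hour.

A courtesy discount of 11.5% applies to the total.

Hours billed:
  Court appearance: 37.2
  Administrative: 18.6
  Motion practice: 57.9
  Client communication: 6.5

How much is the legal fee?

Client communication: 6.5 × $180 = $1,170.00
Court appearance: 37.2 × $710 = $26,412.00
Administrative: 18.6 × $175 = $3,255.00
Motion practice: 57.9 × $475 = $27,502.50
Subtotal: $58,339.50
Less 11.5% discount: −$6,709.04
Total: $58,339.50 − $6,709.04 = $51,630.46

$51,630.46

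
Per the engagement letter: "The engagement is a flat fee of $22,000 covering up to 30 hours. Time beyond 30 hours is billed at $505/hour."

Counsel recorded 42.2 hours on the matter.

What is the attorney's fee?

Flat fee: $22,000.00
Excess hours: 42.2 − 30 = 12.2
Overrun: 12.2 × $505 = $6,161.00
Total: $22,000.00 + $6,161.00 = $28,161.00

$28,161.00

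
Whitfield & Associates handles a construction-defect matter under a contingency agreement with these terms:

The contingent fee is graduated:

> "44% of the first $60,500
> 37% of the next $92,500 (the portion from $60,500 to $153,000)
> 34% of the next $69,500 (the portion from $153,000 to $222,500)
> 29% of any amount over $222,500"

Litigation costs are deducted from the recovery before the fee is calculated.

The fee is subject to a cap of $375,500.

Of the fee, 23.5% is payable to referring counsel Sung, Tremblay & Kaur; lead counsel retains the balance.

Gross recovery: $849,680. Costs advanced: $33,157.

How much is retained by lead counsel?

$196,407.38

Fee base (net of costs): $849,680 − $33,157 = $816,523
First $60,500 at 44% = $26,620.00
Next $92,500 at 37% = $34,225.00
Next $69,500 at 34% = $23,630.00
Remaining $594,023 at 29% = $172,266.67
Fee: $26,620.00 + $34,225.00 + $23,630.00 + $172,266.67 = $256,741.67
$256,741.67 is under the $375,500 cap.
Referral share: 23.5% of $256,741.67 = $60,334.29; lead counsel retains $256,741.67 − $60,334.29 = $196,407.38.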